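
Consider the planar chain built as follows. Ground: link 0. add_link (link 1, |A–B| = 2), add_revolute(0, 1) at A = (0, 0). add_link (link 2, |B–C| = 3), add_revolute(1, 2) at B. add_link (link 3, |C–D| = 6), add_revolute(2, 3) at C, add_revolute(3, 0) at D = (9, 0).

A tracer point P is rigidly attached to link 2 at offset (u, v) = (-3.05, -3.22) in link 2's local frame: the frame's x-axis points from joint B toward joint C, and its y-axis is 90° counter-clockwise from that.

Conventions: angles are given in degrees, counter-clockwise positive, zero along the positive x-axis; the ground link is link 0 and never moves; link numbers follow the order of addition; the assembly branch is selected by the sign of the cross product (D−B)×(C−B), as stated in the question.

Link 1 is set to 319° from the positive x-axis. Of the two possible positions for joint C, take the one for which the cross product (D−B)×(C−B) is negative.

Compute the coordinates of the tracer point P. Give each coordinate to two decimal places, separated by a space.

A=(0,0), D=(9.00,0)
B = A + 2.00·(cos319°, sin319°) = (1.5094, -1.3121)
|BD| = 7.6046
circle(B,3.00) ∩ circle(D,6.00): a=2.0271, h=2.2115
  candidates: C₊=(3.1245,1.2160) cross=16.818; C₋=(3.8877,-3.1407) cross=-16.818
  branch - wants cross < 0 → take C=(3.8877,-3.1407) (cross=-16.818)
ex = (C−B)/|BC| = (0.7928,-0.6095); ey = (0.6095,0.7928)
P = B + -3.05·ex + -3.22·ey = (-2.8712,-2.0057)

-2.87 -2.01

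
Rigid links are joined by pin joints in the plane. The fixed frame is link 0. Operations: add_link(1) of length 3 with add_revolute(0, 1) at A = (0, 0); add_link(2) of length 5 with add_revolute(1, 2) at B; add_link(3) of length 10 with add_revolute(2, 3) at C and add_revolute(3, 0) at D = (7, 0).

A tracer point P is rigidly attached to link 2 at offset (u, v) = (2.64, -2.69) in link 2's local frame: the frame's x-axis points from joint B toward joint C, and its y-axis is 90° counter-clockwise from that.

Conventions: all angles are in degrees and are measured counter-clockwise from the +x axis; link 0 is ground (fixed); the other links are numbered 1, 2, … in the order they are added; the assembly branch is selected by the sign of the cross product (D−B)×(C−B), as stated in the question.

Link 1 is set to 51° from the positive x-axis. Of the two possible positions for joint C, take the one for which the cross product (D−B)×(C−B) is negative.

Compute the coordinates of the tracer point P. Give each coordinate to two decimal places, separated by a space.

A=(0,0), D=(7.00,0)
B = A + 3.00·(cos51°, sin51°) = (1.8880, 2.3314)
|BD| = 5.6186
circle(B,5.00) ∩ circle(D,10.00): a=-3.8650, h=3.1721
  candidates: C₊=(-0.3123,6.8213) cross=17.822; C₋=(-2.9448,1.0491) cross=-17.822
  branch - wants cross < 0 → take C=(-2.9448,1.0491) (cross=-17.822)
ex = (C−B)/|BC| = (-0.9666,-0.2565); ey = (0.2565,-0.9666)
P = B + 2.64·ex + -2.69·ey = (-1.3536,4.2544)

-1.35 4.25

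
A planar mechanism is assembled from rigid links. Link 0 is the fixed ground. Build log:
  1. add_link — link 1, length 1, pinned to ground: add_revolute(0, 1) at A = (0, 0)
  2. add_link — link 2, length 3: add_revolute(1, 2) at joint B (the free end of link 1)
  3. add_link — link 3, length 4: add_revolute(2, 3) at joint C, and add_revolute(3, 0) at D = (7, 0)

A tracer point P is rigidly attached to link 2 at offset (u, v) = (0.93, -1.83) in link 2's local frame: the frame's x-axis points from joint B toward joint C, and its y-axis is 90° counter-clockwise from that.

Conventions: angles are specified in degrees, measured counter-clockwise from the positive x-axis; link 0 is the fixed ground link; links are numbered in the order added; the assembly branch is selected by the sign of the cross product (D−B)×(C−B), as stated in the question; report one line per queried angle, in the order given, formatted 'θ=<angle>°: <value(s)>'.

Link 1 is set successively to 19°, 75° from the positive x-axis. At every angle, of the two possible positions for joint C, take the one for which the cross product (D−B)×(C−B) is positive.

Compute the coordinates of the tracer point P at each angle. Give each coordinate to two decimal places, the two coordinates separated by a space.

A=(0,0), D=(7.00,0)
θ=19°: B = A + 1.00·(cos19°, sin19°) = (0.9455, 0.3256)
θ=19°: |BD| = 6.0632
θ=19°: circle(B,3.00) ∩ circle(D,4.00): a=2.4544, h=1.7251
θ=19°:   candidates: C₊=(3.4890,1.9164) cross=10.460; C₋=(3.3037,-1.5289) cross=-10.460
θ=19°:   branch + wants cross > 0 → take C=(3.4890,1.9164) (cross=10.460)
θ=19°: ex = (C−B)/|BC| = (0.8478,0.5303); ey = (-0.5303,0.8478)
θ=19°: P = B + 0.93·ex + -1.83·ey = (2.7044,-0.7328)
θ=75°: B = A + 1.00·(cos75°, sin75°) = (0.2588, 0.9659)
θ=75°: |BD| = 6.8100
θ=75°: circle(B,3.00) ∩ circle(D,4.00): a=2.8911, h=0.8011
θ=75°:   candidates: C₊=(3.2343,1.3488) cross=5.455; C₋=(3.0070,-0.2371) cross=-5.455
θ=75°:   branch + wants cross > 0 → take C=(3.2343,1.3488) (cross=5.455)
θ=75°: ex = (C−B)/|BC| = (0.9918,0.1276); ey = (-0.1276,0.9918)
θ=75°: P = B + 0.93·ex + -1.83·ey = (1.4148,-0.7304)

θ=19°: 2.70 -0.73
θ=75°: 1.41 -0.73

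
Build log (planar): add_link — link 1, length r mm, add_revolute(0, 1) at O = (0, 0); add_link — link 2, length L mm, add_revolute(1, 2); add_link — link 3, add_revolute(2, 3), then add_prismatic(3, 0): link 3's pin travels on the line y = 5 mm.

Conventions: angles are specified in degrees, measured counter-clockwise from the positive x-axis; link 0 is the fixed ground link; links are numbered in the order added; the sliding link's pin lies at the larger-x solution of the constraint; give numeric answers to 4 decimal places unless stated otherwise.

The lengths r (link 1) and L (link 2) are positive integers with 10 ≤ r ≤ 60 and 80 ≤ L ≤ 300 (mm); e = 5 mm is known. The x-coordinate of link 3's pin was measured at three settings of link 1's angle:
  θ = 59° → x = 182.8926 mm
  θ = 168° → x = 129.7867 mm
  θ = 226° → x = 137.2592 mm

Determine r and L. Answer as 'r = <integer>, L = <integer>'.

constraint per measurement: (x − r cos θ)² + (r sin θ − e)² = L²
subtracting the θ₁ and θ₂ equations cancels the r² and L² terms:
r = (x₁² − x₂²) / (2[(x₁cos θ₁ + e sin θ₁) − (x₂cos θ₂ + e sin θ₂)]) = 37.0000 → r = 37
L² = (x₁ − r cos θ₁)² + (r sin θ₁ − e)² = 27555.9989 → L = 166.0000 → L = 166
check at θ₃=226°: x = 137.2592 (printed 137.2592) ✓

r = 37, L = 166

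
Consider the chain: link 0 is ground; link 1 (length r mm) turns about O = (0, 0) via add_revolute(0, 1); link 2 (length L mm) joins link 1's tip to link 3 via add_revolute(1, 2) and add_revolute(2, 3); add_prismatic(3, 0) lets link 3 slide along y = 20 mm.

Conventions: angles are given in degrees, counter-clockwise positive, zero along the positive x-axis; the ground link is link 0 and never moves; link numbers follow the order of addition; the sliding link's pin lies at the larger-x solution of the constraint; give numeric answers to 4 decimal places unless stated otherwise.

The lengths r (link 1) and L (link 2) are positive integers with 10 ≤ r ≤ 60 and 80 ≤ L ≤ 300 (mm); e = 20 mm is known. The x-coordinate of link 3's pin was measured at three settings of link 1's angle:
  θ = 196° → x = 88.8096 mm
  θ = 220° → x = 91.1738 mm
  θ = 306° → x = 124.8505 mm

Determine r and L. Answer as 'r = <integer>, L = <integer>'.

constraint per measurement: (x − r cos θ)² + (r sin θ − e)² = L²
subtracting the θ₁ and θ₂ equations cancels the r² and L² terms:
r = (x₁² − x₂²) / (2[(x₁cos θ₁ + e sin θ₁) − (x₂cos θ₂ + e sin θ₂)]) = 25.9998 → r = 26
L² = (x₁ − r cos θ₁)² + (r sin θ₁ − e)² = 13689.0098 → L = 117.0000 → L = 117
check at θ₃=306°: x = 124.8505 (printed 124.8505) ✓

r = 26, L = 117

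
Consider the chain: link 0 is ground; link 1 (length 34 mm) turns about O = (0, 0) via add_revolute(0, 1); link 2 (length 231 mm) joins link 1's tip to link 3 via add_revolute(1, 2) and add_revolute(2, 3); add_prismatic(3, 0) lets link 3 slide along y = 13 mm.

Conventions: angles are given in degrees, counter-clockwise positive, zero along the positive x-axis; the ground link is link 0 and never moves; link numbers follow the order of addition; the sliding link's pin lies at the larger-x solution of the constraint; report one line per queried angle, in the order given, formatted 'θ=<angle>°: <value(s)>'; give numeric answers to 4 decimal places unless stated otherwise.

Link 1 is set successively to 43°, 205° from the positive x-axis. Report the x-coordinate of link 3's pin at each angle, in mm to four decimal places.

geometry: r = 34 mm, L = 231 mm, e = 13 mm
θ=43°: crank pin P = (r cos θ, r sin θ) = (24.866026, 23.187944)
θ=43°: h = r sin θ − e = 23.187944 − 13 = 10.187944
θ=43°: x = r cos θ + √(L² − h²) = 24.866026 + 230.775228 = 255.641254
θ=205°: crank pin P = (r cos θ, r sin θ) = (-30.814465, -14.369021)
θ=205°: h = r sin θ − e = -14.369021 − 13 = -27.369021
θ=205°: x = r cos θ + √(L² − h²) = -30.814465 + 229.372921 = 198.558456

θ=43°: 255.6413
θ=205°: 198.5585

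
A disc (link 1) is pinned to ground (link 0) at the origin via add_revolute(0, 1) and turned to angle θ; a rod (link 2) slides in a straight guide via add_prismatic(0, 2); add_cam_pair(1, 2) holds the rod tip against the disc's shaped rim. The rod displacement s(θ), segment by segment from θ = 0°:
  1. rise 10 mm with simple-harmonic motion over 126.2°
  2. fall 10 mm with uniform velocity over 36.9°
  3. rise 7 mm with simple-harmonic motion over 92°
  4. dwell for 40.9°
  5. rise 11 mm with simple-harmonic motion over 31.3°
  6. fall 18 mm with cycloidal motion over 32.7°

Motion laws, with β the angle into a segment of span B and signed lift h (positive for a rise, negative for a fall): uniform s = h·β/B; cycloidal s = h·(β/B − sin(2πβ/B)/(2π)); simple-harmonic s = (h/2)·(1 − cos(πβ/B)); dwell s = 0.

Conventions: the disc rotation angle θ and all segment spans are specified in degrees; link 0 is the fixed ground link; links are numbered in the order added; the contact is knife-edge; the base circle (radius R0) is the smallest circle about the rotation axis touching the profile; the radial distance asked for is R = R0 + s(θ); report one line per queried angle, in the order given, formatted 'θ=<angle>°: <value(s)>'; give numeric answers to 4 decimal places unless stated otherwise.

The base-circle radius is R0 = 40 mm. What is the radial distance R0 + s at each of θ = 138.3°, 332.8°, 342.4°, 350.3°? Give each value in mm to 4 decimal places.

segment 1 (0° to 126.2°, simple-harmonic, h = 10) is passed completely: s = 0.0000 + (10) = 10.0000
θ = 138.3° falls in segment 2 (126.2° to 163.1°, uniform, h = -10): β = 138.3 − 126.2 = 12.1°, B = 36.9°; Δs = -10·12.1/36.9 = -3.2791; s = 10.0000 − 3.2791 = 6.7209
segment 2 (126.2° to 163.1°, uniform, h = -10) is passed completely: s = 10.0000 + (-10) = 0.0000
segment 3 (163.1° to 255.1°, simple-harmonic, h = 7) is passed completely: s = 0.0000 + (7) = 7.0000
segment 4 (255.1° to 296°, dwell): s unchanged at 7.0000
segment 5 (296° to 327.3°, simple-harmonic, h = 11) is passed completely: s = 7.0000 + (11) = 18.0000
θ = 332.8° falls in segment 6 (327.3° to 360°, cycloidal, h = -18): β = 332.8 − 327.3 = 5.5°, B = 32.7°; Δs = -18·(0.1682 − sin(2π·0.1682)/(2π)) = -0.5329; s = 18.0000 − 0.5329 = 17.4671
θ = 342.4° falls in segment 6 (327.3° to 360°, cycloidal, h = -18): β = 342.4 − 327.3 = 15.1°, B = 32.7°; Δs = -18·(0.4618 − sin(2π·0.4618)/(2π)) = -7.6304; s = 18.0000 − 7.6304 = 10.3696
θ = 350.3° falls in segment 6 (327.3° to 360°, cycloidal, h = -18): β = 350.3 − 327.3 = 23°, B = 32.7°; Δs = -18·(0.7034 − sin(2π·0.7034)/(2π)) = -15.4032; s = 18.0000 − 15.4032 = 2.5968
θ=138.3°: R = R0 + s = 40 + 6.7209 = 46.7209
θ=332.8°: R = R0 + s = 40 + 17.4671 = 57.4671
θ=342.4°: R = R0 + s = 40 + 10.3696 = 50.3696
θ=350.3°: R = R0 + s = 40 + 2.5968 = 42.5968

θ=138.3°: 46.7209
θ=332.8°: 57.4671
θ=342.4°: 50.3696
θ=350.3°: 42.5968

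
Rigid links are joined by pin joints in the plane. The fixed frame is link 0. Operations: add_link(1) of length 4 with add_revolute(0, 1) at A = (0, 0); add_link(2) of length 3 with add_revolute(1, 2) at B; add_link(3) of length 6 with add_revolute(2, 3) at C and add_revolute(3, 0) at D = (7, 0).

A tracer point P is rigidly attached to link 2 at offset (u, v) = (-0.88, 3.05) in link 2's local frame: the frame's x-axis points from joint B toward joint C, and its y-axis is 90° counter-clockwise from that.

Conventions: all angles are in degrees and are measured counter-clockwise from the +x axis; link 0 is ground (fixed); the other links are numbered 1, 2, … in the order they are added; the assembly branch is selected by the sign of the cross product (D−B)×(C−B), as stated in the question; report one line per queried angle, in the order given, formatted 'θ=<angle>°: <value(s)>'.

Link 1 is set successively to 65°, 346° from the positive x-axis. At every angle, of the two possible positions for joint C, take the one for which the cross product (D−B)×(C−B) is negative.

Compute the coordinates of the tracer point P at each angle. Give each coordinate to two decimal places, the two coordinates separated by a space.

A=(0,0), D=(7.00,0)
θ=65°: B = A + 4.00·(cos65°, sin65°) = (1.6905, 3.6252)
θ=65°: |BD| = 6.4291
θ=65°: circle(B,3.00) ∩ circle(D,6.00): a=1.1147, h=2.7852
θ=65°:   candidates: C₊=(4.1816,5.2968) cross=17.906; C₋=(1.0406,0.6965) cross=-17.906
θ=65°:   branch - wants cross < 0 → take C=(1.0406,0.6965) (cross=-17.906)
θ=65°: ex = (C−B)/|BC| = (-0.2166,-0.9763); ey = (0.9763,-0.2166)
θ=65°: P = B + -0.88·ex + 3.05·ey = (4.8587,3.8236)
θ=346°: B = A + 4.00·(cos346°, sin346°) = (3.8812, -0.9677)
θ=346°: |BD| = 3.2655
θ=346°: circle(B,3.00) ∩ circle(D,6.00): a=-2.5014, h=1.6562
θ=346°:   candidates: C₊=(1.0013,-0.1271) cross=5.408; C₋=(1.9829,-3.2908) cross=-5.408
θ=346°:   branch - wants cross < 0 → take C=(1.9829,-3.2908) (cross=-5.408)
θ=346°: ex = (C−B)/|BC| = (-0.6327,-0.7744); ey = (0.7744,-0.6327)
θ=346°: P = B + -0.88·ex + 3.05·ey = (6.7998,-2.2161)

θ=65°: 4.86 3.82
θ=346°: 6.80 -2.22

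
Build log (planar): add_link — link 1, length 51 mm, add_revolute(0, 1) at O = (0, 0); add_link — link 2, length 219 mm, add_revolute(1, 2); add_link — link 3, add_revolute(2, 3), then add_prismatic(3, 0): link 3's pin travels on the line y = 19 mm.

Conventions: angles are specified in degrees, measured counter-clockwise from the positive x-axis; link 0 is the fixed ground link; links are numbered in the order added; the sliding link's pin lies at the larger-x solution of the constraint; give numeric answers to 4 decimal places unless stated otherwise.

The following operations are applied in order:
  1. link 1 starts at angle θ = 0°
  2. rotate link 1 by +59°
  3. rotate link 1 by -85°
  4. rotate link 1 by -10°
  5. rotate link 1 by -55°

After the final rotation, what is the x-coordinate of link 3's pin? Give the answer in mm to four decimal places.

geometry: r = 51 mm, L = 219 mm, e = 19 mm; θ starts at 0°
rotate link 1 by +59°: θ ← 0° +59° = 59°
rotate link 1 by -85°: θ ← 59° -85° = -26°
rotate link 1 by -10°: θ ← -26° -10° = -36°
rotate link 1 by -55°: θ ← -36° -55° = -91°
crank pin P = (r cos θ, r sin θ) = (-0.890073, -50.992232)
h = r sin θ − e = -50.992232 − 19 = -69.992232
x = r cos θ + √(L² − h²) = -0.890073 + 207.514066 = 206.623993

206.6240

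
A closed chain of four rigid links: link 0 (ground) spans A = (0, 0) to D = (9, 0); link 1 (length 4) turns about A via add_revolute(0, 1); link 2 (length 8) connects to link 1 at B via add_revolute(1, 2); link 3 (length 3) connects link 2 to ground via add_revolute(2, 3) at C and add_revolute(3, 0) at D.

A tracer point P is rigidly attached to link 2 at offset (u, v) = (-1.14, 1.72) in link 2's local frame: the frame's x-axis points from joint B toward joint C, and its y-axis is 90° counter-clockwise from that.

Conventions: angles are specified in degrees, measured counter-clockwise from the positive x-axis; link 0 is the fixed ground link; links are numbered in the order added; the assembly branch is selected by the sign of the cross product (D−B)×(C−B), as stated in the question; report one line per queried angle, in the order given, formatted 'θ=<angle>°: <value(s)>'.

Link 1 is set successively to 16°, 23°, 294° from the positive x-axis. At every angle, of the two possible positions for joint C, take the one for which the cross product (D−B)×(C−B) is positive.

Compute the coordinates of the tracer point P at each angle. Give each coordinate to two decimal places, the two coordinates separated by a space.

A=(0,0), D=(9.00,0)
θ=16°: B = A + 4.00·(cos16°, sin16°) = (3.8450, 1.1025)
θ=16°: |BD| = 5.2715
θ=16°: circle(B,8.00) ∩ circle(D,3.00): a=7.8525, h=1.5293
θ=16°:   candidates: C₊=(11.8437,0.9557) cross=8.062; C₋=(11.2040,-2.0353) cross=-8.062
θ=16°:   branch + wants cross > 0 → take C=(11.8437,0.9557) (cross=8.062)
θ=16°: ex = (C−B)/|BC| = (0.9998,-0.0184); ey = (0.0184,0.9998)
θ=16°: P = B + -1.14·ex + 1.72·ey = (2.7368,2.8432)
θ=23°: B = A + 4.00·(cos23°, sin23°) = (3.6820, 1.5629)
θ=23°: |BD| = 5.5429
θ=23°: circle(B,8.00) ∩ circle(D,3.00): a=7.7328, h=2.0505
θ=23°:   candidates: C₊=(11.6792,1.3498) cross=11.366; C₋=(10.5228,-2.5848) cross=-11.366
θ=23°:   branch + wants cross > 0 → take C=(11.6792,1.3498) (cross=11.366)
θ=23°: ex = (C−B)/|BC| = (0.9996,-0.0266); ey = (0.0266,0.9996)
θ=23°: P = B + -1.14·ex + 1.72·ey = (2.5882,3.3127)
θ=294°: B = A + 4.00·(cos294°, sin294°) = (1.6269, -3.6542)
θ=294°: |BD| = 8.2289
θ=294°: circle(B,8.00) ∩ circle(D,3.00): a=7.4563, h=2.8988
θ=294°:   candidates: C₊=(7.0205,2.2542) cross=23.854; C₋=(9.5950,-2.9404) cross=-23.854
θ=294°:   branch + wants cross > 0 → take C=(7.0205,2.2542) (cross=23.854)
θ=294°: ex = (C−B)/|BC| = (0.6742,0.7386); ey = (-0.7386,0.6742)
θ=294°: P = B + -1.14·ex + 1.72·ey = (-0.4119,-3.3365)

θ=16°: 2.74 2.84
θ=23°: 2.59 3.31
θ=294°: -0.41 -3.34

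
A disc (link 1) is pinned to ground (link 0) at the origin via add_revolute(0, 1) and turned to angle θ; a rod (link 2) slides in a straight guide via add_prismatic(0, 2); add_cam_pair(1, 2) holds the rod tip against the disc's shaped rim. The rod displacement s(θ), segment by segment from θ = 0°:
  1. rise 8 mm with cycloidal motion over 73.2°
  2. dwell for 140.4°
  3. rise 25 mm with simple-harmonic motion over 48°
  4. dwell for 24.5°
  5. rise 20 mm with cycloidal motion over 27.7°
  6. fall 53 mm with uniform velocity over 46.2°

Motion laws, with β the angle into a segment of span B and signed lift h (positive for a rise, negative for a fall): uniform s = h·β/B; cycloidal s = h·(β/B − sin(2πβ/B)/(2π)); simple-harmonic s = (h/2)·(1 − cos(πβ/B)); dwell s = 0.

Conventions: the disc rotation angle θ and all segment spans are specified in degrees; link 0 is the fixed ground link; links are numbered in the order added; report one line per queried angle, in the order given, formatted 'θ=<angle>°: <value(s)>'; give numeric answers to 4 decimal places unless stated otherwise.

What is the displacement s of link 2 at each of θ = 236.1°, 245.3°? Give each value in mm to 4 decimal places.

segment 1 (0° to 73.2°, cycloidal, h = 8) is passed completely: s = 0.0000 + (8) = 8.0000
segment 2 (73.2° to 213.6°, dwell): s unchanged at 8.0000
θ = 236.1° falls in segment 3 (213.6° to 261.6°, simple-harmonic, h = 25): β = 236.1 − 213.6 = 22.5°, B = 48°; Δs = 25/2·(1 − cos(π·0.4687)) = 11.2748; s = 8.0000 + 11.2748 = 19.2748
θ = 245.3° falls in segment 3 (213.6° to 261.6°, simple-harmonic, h = 25): β = 245.3 − 213.6 = 31.7°, B = 48°; Δs = 25/2·(1 − cos(π·0.6604)) = 18.5363; s = 8.0000 + 18.5363 = 26.5363

θ=236.1°: 19.2748
θ=245.3°: 26.5363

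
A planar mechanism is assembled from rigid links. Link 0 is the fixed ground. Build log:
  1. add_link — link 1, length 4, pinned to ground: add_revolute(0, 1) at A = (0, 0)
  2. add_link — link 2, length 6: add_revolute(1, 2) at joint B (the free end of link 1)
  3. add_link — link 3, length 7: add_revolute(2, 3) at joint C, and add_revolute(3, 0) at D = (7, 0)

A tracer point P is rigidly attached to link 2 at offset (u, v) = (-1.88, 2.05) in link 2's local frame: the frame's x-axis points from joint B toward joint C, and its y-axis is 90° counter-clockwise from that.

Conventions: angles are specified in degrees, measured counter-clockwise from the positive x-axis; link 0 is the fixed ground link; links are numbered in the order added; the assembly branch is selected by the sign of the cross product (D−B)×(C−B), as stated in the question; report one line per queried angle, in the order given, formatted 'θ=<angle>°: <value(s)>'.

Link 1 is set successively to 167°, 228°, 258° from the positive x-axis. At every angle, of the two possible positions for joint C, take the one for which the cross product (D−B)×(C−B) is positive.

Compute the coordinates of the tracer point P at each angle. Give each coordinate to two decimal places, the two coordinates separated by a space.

A=(0,0), D=(7.00,0)
θ=167°: B = A + 4.00·(cos167°, sin167°) = (-3.8975, 0.8998)
θ=167°: |BD| = 10.9346
θ=167°: circle(B,6.00) ∩ circle(D,7.00): a=4.8728, h=3.5008
θ=167°:   candidates: C₊=(1.2469,3.9877) cross=38.279; C₋=(0.6708,-2.9901) cross=-38.279
θ=167°:   branch + wants cross > 0 → take C=(1.2469,3.9877) (cross=38.279)
θ=167°: ex = (C−B)/|BC| = (0.8574,0.5147); ey = (-0.5147,0.8574)
θ=167°: P = B + -1.88·ex + 2.05·ey = (-6.5644,1.6899)
θ=228°: B = A + 4.00·(cos228°, sin228°) = (-2.6765, -2.9726)
θ=228°: |BD| = 10.1228
θ=228°: circle(B,6.00) ∩ circle(D,7.00): a=4.4193, h=4.0583
θ=228°:   candidates: C₊=(0.3562,2.2045) cross=41.081; C₋=(2.7397,-5.5542) cross=-41.081
θ=228°:   branch + wants cross > 0 → take C=(0.3562,2.2045) (cross=41.081)
θ=228°: ex = (C−B)/|BC| = (0.5055,0.8629); ey = (-0.8629,0.5055)
θ=228°: P = B + -1.88·ex + 2.05·ey = (-5.3956,-3.5586)
θ=258°: B = A + 4.00·(cos258°, sin258°) = (-0.8316, -3.9126)
θ=258°: |BD| = 8.7546
θ=258°: circle(B,6.00) ∩ circle(D,7.00): a=3.6348, h=4.7737
θ=258°:   candidates: C₊=(0.2865,1.9823) cross=41.792; C₋=(4.5534,-6.5585) cross=-41.792
θ=258°:   branch + wants cross > 0 → take C=(0.2865,1.9823) (cross=41.792)
θ=258°: ex = (C−B)/|BC| = (0.1864,0.9825); ey = (-0.9825,0.1864)
θ=258°: P = B + -1.88·ex + 2.05·ey = (-3.1961,-5.3776)

θ=167°: -6.56 1.69
θ=228°: -5.40 -3.56
θ=258°: -3.20 -5.38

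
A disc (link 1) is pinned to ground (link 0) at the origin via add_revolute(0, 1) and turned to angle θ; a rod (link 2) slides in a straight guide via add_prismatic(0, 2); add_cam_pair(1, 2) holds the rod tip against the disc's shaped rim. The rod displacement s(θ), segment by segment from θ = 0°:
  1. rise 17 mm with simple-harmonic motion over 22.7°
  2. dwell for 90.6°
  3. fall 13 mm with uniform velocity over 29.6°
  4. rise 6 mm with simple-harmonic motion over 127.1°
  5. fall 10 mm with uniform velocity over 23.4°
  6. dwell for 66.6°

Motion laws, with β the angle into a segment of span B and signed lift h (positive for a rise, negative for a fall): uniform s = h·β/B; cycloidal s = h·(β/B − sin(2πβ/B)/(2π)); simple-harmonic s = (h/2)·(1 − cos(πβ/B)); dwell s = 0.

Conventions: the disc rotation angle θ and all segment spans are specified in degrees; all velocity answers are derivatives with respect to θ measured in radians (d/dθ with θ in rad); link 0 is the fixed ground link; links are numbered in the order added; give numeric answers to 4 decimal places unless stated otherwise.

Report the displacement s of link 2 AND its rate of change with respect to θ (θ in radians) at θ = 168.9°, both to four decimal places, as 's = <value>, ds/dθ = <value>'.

segment 1 (0° to 22.7°, simple-harmonic, h = 17) is passed completely: s = 0.0000 + (17) = 17.0000
segment 2 (22.7° to 113.3°, dwell): s unchanged at 17.0000
segment 3 (113.3° to 142.9°, uniform, h = -13) is passed completely: s = 17.0000 + (-13) = 4.0000
θ = 168.9° falls in segment 4 (142.9° to 270°, simple-harmonic, h = 6): β = 168.9 − 142.9 = 26°, B = 127.1°; Δs = 6/2·(1 − cos(π·0.2046)) = 0.5985; s = 4.0000 + 0.5985 = 4.5985
velocity in seg [142.9°–270°] (simple-harmonic), θ in radians: β = 26° = 0.4538 rad, B = 127.1° = 2.2183 rad; ds/dθ = (πh/(2B)) sin(πβ/B) = (π·6/(2·2.2183)) sin(π·0.2046) = 2.546296 mm/rad

s = 4.5985, ds/dθ = 2.5463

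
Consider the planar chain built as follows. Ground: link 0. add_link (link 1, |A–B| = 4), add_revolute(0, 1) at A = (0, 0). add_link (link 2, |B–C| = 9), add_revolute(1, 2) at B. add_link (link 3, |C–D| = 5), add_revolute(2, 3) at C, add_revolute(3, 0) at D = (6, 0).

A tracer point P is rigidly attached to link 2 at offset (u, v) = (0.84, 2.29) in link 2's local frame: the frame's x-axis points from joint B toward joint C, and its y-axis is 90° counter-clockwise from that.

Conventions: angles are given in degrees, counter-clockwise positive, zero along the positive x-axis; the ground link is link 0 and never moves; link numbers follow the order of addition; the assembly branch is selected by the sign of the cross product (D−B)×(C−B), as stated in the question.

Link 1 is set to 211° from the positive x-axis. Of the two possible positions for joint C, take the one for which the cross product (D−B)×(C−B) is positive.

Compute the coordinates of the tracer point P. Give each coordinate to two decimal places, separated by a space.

A=(0,0), D=(6.00,0)
B = A + 4.00·(cos211°, sin211°) = (-3.4287, -2.0602)
|BD| = 9.6511
circle(B,9.00) ∩ circle(D,5.00): a=7.7268, h=4.6149
  candidates: C₊=(3.1349,4.0977) cross=44.539; C₋=(5.1051,-4.9193) cross=-44.539
  branch + wants cross > 0 → take C=(3.1349,4.0977) (cross=44.539)
ex = (C−B)/|BC| = (0.7293,0.6842); ey = (-0.6842,0.7293)
P = B + 0.84·ex + 2.29·ey = (-4.3829,0.1846)

-4.38 0.18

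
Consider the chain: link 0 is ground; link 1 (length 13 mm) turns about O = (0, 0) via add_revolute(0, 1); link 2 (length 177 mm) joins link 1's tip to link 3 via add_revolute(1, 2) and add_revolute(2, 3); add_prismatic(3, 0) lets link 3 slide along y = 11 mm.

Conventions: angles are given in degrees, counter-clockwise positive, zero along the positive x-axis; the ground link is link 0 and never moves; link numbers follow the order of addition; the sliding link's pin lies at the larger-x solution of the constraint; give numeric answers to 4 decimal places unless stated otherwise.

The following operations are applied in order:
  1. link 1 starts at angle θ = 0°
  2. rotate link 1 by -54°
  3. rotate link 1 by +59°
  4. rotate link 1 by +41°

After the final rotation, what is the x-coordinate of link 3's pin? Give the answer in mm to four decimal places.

geometry: r = 13 mm, L = 177 mm, e = 11 mm; θ starts at 0°
rotate link 1 by -54°: θ ← 0° -54° = -54°
rotate link 1 by +59°: θ ← -54° +59° = 5°
rotate link 1 by +41°: θ ← 5° +41° = 46°
crank pin P = (r cos θ, r sin θ) = (9.030559, 9.351417)
h = r sin θ − e = 9.351417 − 11 = -1.648583
x = r cos θ + √(L² − h²) = 9.030559 + 176.992322 = 186.022881

186.0229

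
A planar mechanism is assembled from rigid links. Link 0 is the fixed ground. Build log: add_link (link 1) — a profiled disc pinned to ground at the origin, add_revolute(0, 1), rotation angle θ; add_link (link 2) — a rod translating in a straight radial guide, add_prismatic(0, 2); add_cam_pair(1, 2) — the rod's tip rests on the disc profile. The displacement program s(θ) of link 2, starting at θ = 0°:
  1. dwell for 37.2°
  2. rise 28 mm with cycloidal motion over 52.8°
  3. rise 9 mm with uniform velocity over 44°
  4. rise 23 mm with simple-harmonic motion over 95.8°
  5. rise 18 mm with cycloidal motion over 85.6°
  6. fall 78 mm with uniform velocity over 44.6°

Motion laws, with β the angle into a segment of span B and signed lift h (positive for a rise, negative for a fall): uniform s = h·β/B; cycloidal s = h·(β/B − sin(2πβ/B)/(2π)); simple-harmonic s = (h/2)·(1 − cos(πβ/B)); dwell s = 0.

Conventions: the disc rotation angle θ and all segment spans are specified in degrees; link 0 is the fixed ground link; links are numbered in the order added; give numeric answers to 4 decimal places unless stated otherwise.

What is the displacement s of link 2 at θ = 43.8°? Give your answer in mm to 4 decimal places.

seg 1 [0°–37.2°] dwell: s stays 0.0000
seg 2 [37.2°–90°] cycloidal, h=28: θ=43.8° here. β=6.6, B=52.8. 28·(0.1250 − sin(2π·0.1250)/(2π)) = 0.3489 → s = 0.3489

0.3489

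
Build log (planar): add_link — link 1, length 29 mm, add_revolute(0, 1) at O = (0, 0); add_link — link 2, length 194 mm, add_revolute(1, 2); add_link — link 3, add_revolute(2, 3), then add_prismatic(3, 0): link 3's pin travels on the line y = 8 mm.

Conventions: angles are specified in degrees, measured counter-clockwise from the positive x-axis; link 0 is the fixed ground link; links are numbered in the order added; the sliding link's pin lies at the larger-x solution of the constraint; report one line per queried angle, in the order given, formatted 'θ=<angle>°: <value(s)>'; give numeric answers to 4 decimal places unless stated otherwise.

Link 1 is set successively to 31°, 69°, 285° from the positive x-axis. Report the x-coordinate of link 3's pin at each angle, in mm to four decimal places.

geometry: r = 29 mm, L = 194 mm, e = 8 mm
θ=31°: crank pin P = (r cos θ, r sin θ) = (24.857852, 14.936104)
θ=31°: h = r sin θ − e = 14.936104 − 8 = 6.936104
θ=31°: x = r cos θ + √(L² − h²) = 24.857852 + 193.875967 = 218.733818
θ=69°: crank pin P = (r cos θ, r sin θ) = (10.392671, 27.073832)
θ=69°: h = r sin θ − e = 27.073832 − 8 = 19.073832
θ=69°: x = r cos θ + √(L² − h²) = 10.392671 + 193.060066 = 203.452736
θ=285°: crank pin P = (r cos θ, r sin θ) = (7.505752, -28.011849)
θ=285°: h = r sin θ − e = -28.011849 − 8 = -36.011849
θ=285°: x = r cos θ + √(L² − h²) = 7.505752 + 190.628295 = 198.134047

θ=31°: 218.7338
θ=69°: 203.4527
θ=285°: 198.1340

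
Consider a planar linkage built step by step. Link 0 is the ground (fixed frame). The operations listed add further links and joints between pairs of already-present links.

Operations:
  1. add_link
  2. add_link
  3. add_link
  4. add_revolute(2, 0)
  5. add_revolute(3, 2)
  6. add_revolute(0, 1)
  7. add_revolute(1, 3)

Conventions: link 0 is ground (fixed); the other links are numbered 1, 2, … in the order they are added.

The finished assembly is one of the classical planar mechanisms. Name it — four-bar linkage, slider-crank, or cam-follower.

links: 4 (incl. ground); joints: 4 revolute, 0 prismatic, 0 higher (cam) pair, forming one closed loop
4 links in a single 4R loop → four-bar linkage

four-bar linkage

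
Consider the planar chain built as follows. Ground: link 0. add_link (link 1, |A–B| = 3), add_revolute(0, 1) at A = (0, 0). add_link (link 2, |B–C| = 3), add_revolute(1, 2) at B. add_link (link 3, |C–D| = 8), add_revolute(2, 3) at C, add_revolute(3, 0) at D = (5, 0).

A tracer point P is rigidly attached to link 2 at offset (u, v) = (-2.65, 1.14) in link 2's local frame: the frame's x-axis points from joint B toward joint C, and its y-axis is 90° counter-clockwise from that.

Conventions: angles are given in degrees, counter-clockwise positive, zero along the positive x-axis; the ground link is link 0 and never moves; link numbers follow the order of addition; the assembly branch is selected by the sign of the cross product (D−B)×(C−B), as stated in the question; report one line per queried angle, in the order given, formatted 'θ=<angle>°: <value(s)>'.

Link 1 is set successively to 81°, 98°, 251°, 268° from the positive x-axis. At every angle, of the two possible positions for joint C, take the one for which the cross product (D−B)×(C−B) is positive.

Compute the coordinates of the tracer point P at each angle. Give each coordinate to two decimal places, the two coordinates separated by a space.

A=(0,0), D=(5.00,0)
θ=81°: B = A + 3.00·(cos81°, sin81°) = (0.4693, 2.9631)
θ=81°: |BD| = 5.4136
θ=81°: circle(B,3.00) ∩ circle(D,8.00): a=-2.3730, h=1.8354
θ=81°:   candidates: C₊=(-0.5121,5.7980) cross=9.936; C₋=(-2.5213,2.7258) cross=-9.936
θ=81°:   branch + wants cross > 0 → take C=(-0.5121,5.7980) (cross=9.936)
θ=81°: ex = (C−B)/|BC| = (-0.3271,0.9450); ey = (-0.9450,-0.3271)
θ=81°: P = B + -2.65·ex + 1.14·ey = (0.2589,0.0859)
θ=98°: B = A + 3.00·(cos98°, sin98°) = (-0.4175, 2.9708)
θ=98°: |BD| = 6.1786
θ=98°: circle(B,3.00) ∩ circle(D,8.00): a=-1.3615, h=2.6732
θ=98°:   candidates: C₊=(-0.3260,5.9694) cross=16.517; C₋=(-2.8967,1.2815) cross=-16.517
θ=98°:   branch + wants cross > 0 → take C=(-0.3260,5.9694) (cross=16.517)
θ=98°: ex = (C−B)/|BC| = (0.0305,0.9995); ey = (-0.9995,0.0305)
θ=98°: P = B + -2.65·ex + 1.14·ey = (-1.6378,0.3568)
θ=251°: B = A + 3.00·(cos251°, sin251°) = (-0.9767, -2.8366)
θ=251°: |BD| = 6.6157
θ=251°: circle(B,3.00) ∩ circle(D,8.00): a=-0.8490, h=2.8774
θ=251°:   candidates: C₊=(-2.9774,-0.6011) cross=19.036; C₋=(-0.5100,-5.8000) cross=-19.036
θ=251°:   branch + wants cross > 0 → take C=(-2.9774,-0.6011) (cross=19.036)
θ=251°: ex = (C−B)/|BC| = (-0.6669,0.7452); ey = (-0.7452,-0.6669)
θ=251°: P = B + -2.65·ex + 1.14·ey = (-0.0589,-5.5715)
θ=268°: B = A + 3.00·(cos268°, sin268°) = (-0.1047, -2.9982)
θ=268°: |BD| = 5.9200
θ=268°: circle(B,3.00) ∩ circle(D,8.00): a=-1.6852, h=2.4820
θ=268°:   candidates: C₊=(-2.8148,-1.7115) cross=14.693; C₋=(-0.3008,-5.9918) cross=-14.693
θ=268°:   branch + wants cross > 0 → take C=(-2.8148,-1.7115) (cross=14.693)
θ=268°: ex = (C−B)/|BC| = (-0.9034,0.4289); ey = (-0.4289,-0.9034)
θ=268°: P = B + -2.65·ex + 1.14·ey = (1.8003,-5.1645)

θ=81°: 0.26 0.09
θ=98°: -1.64 0.36
θ=251°: -0.06 -5.57
θ=268°: 1.80 -5.16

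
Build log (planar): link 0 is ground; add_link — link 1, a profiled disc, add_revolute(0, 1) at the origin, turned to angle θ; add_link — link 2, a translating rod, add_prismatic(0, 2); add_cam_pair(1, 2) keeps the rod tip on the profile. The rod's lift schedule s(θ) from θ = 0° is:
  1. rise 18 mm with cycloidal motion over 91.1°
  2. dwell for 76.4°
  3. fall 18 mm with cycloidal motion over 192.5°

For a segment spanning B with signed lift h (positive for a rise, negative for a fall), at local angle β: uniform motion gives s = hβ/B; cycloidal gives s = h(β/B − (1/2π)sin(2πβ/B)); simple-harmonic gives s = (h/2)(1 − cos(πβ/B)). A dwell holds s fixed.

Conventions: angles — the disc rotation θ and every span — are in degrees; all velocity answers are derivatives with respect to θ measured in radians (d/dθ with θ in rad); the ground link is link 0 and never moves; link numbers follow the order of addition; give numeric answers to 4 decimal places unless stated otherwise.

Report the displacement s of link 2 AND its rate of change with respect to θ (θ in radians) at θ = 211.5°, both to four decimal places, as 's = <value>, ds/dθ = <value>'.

seg 1 [0°–91.1°] cycloidal, h=18: full span → s += 18 → s = 18.0000
seg 2 [91.1°–167.5°] dwell: s stays 18.0000
seg 3 [167.5°–360°] cycloidal, h=-18: θ=211.5° here. β=44, B=192.5. -18·(0.2286 − sin(2π·0.2286)/(2π)) = -1.2754 → s = 16.7246
velocity in seg [167.5°–360°] (cycloidal), θ in radians: β = 44° = 0.7679 rad, B = 192.5° = 3.3598 rad; ds/dθ = (h/B)(1 − cos(2πβ/B)) = ((-18)/3.3598)(1 − cos(2π·0.2286)) = -4.638369 mm/rad

s = 16.7246, ds/dθ = -4.6384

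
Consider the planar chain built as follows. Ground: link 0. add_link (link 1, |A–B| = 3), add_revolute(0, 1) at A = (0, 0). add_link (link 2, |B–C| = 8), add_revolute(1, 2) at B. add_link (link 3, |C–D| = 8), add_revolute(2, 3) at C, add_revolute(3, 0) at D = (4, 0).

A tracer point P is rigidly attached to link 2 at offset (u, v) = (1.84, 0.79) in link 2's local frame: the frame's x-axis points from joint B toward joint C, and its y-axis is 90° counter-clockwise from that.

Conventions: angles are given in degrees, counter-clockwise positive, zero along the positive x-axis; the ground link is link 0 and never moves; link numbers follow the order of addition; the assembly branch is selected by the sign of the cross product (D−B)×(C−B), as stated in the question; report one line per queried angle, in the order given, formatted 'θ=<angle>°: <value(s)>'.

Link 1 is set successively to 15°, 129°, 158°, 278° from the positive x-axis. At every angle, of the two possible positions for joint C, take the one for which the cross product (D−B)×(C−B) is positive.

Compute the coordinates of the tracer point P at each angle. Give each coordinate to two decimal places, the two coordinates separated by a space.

A=(0,0), D=(4.00,0)
θ=15°: B = A + 3.00·(cos15°, sin15°) = (2.8978, 0.7765)
θ=15°: |BD| = 1.3483
θ=15°: circle(B,8.00) ∩ circle(D,8.00): a=0.6741, h=7.9715
θ=15°:   candidates: C₊=(8.0397,6.9051) cross=10.748; C₋=(-1.1419,-6.1287) cross=-10.748
θ=15°:   branch + wants cross > 0 → take C=(8.0397,6.9051) (cross=10.748)
θ=15°: ex = (C−B)/|BC| = (0.6427,0.7661); ey = (-0.7661,0.6427)
θ=15°: P = B + 1.84·ex + 0.79·ey = (3.4752,2.6938)
θ=129°: B = A + 3.00·(cos129°, sin129°) = (-1.8880, 2.3314)
θ=129°: |BD| = 6.3327
θ=129°: circle(B,8.00) ∩ circle(D,8.00): a=3.1664, h=7.3467
θ=129°:   candidates: C₊=(3.7608,7.9964) cross=46.525; C₋=(-1.6487,-5.6650) cross=-46.525
θ=129°:   branch + wants cross > 0 → take C=(3.7608,7.9964) (cross=46.525)
θ=129°: ex = (C−B)/|BC| = (0.7061,0.7081); ey = (-0.7081,0.7061)
θ=129°: P = B + 1.84·ex + 0.79·ey = (-1.1482,4.1922)
θ=158°: B = A + 3.00·(cos158°, sin158°) = (-2.7816, 1.1238)
θ=158°: |BD| = 6.8740
θ=158°: circle(B,8.00) ∩ circle(D,8.00): a=3.4370, h=7.2240
θ=158°:   candidates: C₊=(1.7903,7.6888) cross=49.658; C₋=(-0.5718,-6.5649) cross=-49.658
θ=158°:   branch + wants cross > 0 → take C=(1.7903,7.6888) (cross=49.658)
θ=158°: ex = (C−B)/|BC| = (0.5715,0.8206); ey = (-0.8206,0.5715)
θ=158°: P = B + 1.84·ex + 0.79·ey = (-2.3783,3.0852)
θ=278°: B = A + 3.00·(cos278°, sin278°) = (0.4175, -2.9708)
θ=278°: |BD| = 4.6540
θ=278°: circle(B,8.00) ∩ circle(D,8.00): a=2.3270, h=7.6541
θ=278°:   candidates: C₊=(-2.6771,4.4064) cross=35.622; C₋=(7.0946,-7.3772) cross=-35.622
θ=278°:   branch + wants cross > 0 → take C=(-2.6771,4.4064) (cross=35.622)
θ=278°: ex = (C−B)/|BC| = (-0.3868,0.9222); ey = (-0.9222,-0.3868)
θ=278°: P = B + 1.84·ex + 0.79·ey = (-1.0227,-1.5796)

θ=15°: 3.48 2.69
θ=129°: -1.15 4.19
θ=158°: -2.38 3.09
θ=278°: -1.02 -1.58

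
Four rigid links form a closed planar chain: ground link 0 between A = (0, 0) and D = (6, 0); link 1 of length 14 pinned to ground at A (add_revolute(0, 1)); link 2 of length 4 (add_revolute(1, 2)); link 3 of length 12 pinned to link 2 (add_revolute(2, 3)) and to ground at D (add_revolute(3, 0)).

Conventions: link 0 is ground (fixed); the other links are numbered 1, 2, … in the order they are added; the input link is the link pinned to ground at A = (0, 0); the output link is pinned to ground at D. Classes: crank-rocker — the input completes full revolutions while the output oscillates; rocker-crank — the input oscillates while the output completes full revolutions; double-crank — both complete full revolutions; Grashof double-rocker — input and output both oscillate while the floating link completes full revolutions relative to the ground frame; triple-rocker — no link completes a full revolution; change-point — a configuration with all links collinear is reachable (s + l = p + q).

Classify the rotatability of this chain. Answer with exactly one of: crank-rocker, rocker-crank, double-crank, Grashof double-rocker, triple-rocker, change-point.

lengths: ground=6, input=14, coupler=4, output=12
sorted: s=4 (shortest), l=14 (longest), p+q=18
s + l = 18 vs p + q = 18
s + l = p + q → change-point (collinear configuration reachable)

change-point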